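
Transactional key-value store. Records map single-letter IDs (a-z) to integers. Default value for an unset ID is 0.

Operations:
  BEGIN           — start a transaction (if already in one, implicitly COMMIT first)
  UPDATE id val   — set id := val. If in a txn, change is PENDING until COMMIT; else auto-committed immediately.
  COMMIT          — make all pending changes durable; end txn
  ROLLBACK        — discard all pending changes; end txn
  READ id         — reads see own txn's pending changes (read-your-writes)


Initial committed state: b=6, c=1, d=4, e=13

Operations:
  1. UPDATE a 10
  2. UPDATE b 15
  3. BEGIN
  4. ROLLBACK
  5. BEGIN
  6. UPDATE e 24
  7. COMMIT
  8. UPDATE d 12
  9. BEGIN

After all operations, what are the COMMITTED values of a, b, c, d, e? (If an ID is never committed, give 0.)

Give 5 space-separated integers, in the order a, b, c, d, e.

Initial committed: {b=6, c=1, d=4, e=13}
Op 1: UPDATE a=10 (auto-commit; committed a=10)
Op 2: UPDATE b=15 (auto-commit; committed b=15)
Op 3: BEGIN: in_txn=True, pending={}
Op 4: ROLLBACK: discarded pending []; in_txn=False
Op 5: BEGIN: in_txn=True, pending={}
Op 6: UPDATE e=24 (pending; pending now {e=24})
Op 7: COMMIT: merged ['e'] into committed; committed now {a=10, b=15, c=1, d=4, e=24}
Op 8: UPDATE d=12 (auto-commit; committed d=12)
Op 9: BEGIN: in_txn=True, pending={}
Final committed: {a=10, b=15, c=1, d=12, e=24}

Answer: 10 15 1 12 24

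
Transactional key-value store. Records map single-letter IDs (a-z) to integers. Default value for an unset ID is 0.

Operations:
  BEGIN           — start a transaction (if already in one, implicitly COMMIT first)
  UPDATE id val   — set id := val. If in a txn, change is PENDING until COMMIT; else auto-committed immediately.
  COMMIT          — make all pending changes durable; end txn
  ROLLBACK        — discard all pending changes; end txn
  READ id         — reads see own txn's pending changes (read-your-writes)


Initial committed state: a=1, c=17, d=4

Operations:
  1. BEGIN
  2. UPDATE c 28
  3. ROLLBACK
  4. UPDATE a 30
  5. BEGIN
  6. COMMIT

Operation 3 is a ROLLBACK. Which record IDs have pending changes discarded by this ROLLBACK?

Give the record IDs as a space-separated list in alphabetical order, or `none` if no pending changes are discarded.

Answer: c

Derivation:
Initial committed: {a=1, c=17, d=4}
Op 1: BEGIN: in_txn=True, pending={}
Op 2: UPDATE c=28 (pending; pending now {c=28})
Op 3: ROLLBACK: discarded pending ['c']; in_txn=False
Op 4: UPDATE a=30 (auto-commit; committed a=30)
Op 5: BEGIN: in_txn=True, pending={}
Op 6: COMMIT: merged [] into committed; committed now {a=30, c=17, d=4}
ROLLBACK at op 3 discards: ['c']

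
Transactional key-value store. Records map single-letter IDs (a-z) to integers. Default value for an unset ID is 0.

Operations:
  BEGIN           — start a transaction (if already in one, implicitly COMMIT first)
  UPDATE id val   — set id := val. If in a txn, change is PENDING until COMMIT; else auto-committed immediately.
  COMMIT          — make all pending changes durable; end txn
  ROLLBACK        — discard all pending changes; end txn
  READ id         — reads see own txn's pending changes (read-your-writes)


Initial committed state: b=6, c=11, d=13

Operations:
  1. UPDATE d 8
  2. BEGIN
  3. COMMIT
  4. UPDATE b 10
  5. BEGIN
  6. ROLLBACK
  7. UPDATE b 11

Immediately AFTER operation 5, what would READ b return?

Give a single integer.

Initial committed: {b=6, c=11, d=13}
Op 1: UPDATE d=8 (auto-commit; committed d=8)
Op 2: BEGIN: in_txn=True, pending={}
Op 3: COMMIT: merged [] into committed; committed now {b=6, c=11, d=8}
Op 4: UPDATE b=10 (auto-commit; committed b=10)
Op 5: BEGIN: in_txn=True, pending={}
After op 5: visible(b) = 10 (pending={}, committed={b=10, c=11, d=8})

Answer: 10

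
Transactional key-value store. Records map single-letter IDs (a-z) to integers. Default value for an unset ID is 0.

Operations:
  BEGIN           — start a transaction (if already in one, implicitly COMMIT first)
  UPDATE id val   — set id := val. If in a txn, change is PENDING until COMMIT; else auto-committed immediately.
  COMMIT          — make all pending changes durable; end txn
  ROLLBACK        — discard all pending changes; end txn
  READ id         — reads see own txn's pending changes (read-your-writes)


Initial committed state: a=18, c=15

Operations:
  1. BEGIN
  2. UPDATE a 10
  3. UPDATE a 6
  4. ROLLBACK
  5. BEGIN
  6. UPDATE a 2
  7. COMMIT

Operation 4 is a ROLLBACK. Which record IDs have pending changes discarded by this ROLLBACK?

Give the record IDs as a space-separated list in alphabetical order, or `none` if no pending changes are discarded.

Answer: a

Derivation:
Initial committed: {a=18, c=15}
Op 1: BEGIN: in_txn=True, pending={}
Op 2: UPDATE a=10 (pending; pending now {a=10})
Op 3: UPDATE a=6 (pending; pending now {a=6})
Op 4: ROLLBACK: discarded pending ['a']; in_txn=False
Op 5: BEGIN: in_txn=True, pending={}
Op 6: UPDATE a=2 (pending; pending now {a=2})
Op 7: COMMIT: merged ['a'] into committed; committed now {a=2, c=15}
ROLLBACK at op 4 discards: ['a']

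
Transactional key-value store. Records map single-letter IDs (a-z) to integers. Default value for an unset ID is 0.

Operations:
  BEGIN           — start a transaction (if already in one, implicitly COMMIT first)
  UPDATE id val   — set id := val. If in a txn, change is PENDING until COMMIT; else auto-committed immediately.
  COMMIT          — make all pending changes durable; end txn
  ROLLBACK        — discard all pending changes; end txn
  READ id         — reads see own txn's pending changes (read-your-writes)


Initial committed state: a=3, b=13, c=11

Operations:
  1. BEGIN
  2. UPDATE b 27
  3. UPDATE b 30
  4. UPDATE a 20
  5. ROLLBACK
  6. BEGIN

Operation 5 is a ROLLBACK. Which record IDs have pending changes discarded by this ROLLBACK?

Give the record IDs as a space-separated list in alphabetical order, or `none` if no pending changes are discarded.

Initial committed: {a=3, b=13, c=11}
Op 1: BEGIN: in_txn=True, pending={}
Op 2: UPDATE b=27 (pending; pending now {b=27})
Op 3: UPDATE b=30 (pending; pending now {b=30})
Op 4: UPDATE a=20 (pending; pending now {a=20, b=30})
Op 5: ROLLBACK: discarded pending ['a', 'b']; in_txn=False
Op 6: BEGIN: in_txn=True, pending={}
ROLLBACK at op 5 discards: ['a', 'b']

Answer: a b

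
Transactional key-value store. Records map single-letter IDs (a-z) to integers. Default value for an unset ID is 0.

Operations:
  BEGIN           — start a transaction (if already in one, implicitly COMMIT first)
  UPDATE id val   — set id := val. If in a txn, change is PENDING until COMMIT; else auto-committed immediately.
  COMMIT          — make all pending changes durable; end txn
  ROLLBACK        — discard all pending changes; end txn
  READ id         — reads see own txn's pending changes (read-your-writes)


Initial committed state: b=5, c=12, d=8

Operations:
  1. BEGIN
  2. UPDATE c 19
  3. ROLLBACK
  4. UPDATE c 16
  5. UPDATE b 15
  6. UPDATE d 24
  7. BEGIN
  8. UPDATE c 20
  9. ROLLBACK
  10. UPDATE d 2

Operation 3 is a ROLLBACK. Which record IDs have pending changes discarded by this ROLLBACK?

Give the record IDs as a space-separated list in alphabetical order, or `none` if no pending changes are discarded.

Initial committed: {b=5, c=12, d=8}
Op 1: BEGIN: in_txn=True, pending={}
Op 2: UPDATE c=19 (pending; pending now {c=19})
Op 3: ROLLBACK: discarded pending ['c']; in_txn=False
Op 4: UPDATE c=16 (auto-commit; committed c=16)
Op 5: UPDATE b=15 (auto-commit; committed b=15)
Op 6: UPDATE d=24 (auto-commit; committed d=24)
Op 7: BEGIN: in_txn=True, pending={}
Op 8: UPDATE c=20 (pending; pending now {c=20})
Op 9: ROLLBACK: discarded pending ['c']; in_txn=False
Op 10: UPDATE d=2 (auto-commit; committed d=2)
ROLLBACK at op 3 discards: ['c']

Answer: c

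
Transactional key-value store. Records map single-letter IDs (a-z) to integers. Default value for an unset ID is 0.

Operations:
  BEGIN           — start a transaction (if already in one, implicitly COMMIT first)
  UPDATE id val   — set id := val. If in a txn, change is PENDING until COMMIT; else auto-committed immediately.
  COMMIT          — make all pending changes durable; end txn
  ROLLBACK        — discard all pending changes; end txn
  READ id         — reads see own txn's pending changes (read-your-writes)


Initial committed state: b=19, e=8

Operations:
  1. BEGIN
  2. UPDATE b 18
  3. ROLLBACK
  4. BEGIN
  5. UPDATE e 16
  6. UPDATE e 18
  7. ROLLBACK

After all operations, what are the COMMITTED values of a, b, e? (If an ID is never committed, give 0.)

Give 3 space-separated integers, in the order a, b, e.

Initial committed: {b=19, e=8}
Op 1: BEGIN: in_txn=True, pending={}
Op 2: UPDATE b=18 (pending; pending now {b=18})
Op 3: ROLLBACK: discarded pending ['b']; in_txn=False
Op 4: BEGIN: in_txn=True, pending={}
Op 5: UPDATE e=16 (pending; pending now {e=16})
Op 6: UPDATE e=18 (pending; pending now {e=18})
Op 7: ROLLBACK: discarded pending ['e']; in_txn=False
Final committed: {b=19, e=8}

Answer: 0 19 8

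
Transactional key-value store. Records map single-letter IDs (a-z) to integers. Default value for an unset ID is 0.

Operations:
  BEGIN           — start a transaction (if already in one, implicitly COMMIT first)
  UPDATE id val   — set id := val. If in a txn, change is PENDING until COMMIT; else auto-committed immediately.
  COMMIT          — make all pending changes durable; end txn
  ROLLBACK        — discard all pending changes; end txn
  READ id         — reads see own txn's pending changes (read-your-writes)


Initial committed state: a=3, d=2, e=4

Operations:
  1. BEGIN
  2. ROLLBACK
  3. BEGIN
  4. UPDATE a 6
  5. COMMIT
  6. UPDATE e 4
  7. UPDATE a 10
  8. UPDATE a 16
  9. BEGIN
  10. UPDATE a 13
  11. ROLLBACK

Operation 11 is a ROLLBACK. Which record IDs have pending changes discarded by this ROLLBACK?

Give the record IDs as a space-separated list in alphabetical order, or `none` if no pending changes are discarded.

Answer: a

Derivation:
Initial committed: {a=3, d=2, e=4}
Op 1: BEGIN: in_txn=True, pending={}
Op 2: ROLLBACK: discarded pending []; in_txn=False
Op 3: BEGIN: in_txn=True, pending={}
Op 4: UPDATE a=6 (pending; pending now {a=6})
Op 5: COMMIT: merged ['a'] into committed; committed now {a=6, d=2, e=4}
Op 6: UPDATE e=4 (auto-commit; committed e=4)
Op 7: UPDATE a=10 (auto-commit; committed a=10)
Op 8: UPDATE a=16 (auto-commit; committed a=16)
Op 9: BEGIN: in_txn=True, pending={}
Op 10: UPDATE a=13 (pending; pending now {a=13})
Op 11: ROLLBACK: discarded pending ['a']; in_txn=False
ROLLBACK at op 11 discards: ['a']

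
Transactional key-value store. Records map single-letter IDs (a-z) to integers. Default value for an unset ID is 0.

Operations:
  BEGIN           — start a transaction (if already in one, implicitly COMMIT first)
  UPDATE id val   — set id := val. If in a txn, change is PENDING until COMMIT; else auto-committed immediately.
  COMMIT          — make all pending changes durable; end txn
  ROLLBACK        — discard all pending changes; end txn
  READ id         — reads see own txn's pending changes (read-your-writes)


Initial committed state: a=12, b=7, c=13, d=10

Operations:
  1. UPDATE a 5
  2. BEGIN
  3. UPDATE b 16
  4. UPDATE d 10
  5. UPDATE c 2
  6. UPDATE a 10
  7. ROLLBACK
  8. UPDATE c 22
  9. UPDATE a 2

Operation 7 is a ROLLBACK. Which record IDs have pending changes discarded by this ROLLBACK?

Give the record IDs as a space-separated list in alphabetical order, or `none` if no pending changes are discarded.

Answer: a b c d

Derivation:
Initial committed: {a=12, b=7, c=13, d=10}
Op 1: UPDATE a=5 (auto-commit; committed a=5)
Op 2: BEGIN: in_txn=True, pending={}
Op 3: UPDATE b=16 (pending; pending now {b=16})
Op 4: UPDATE d=10 (pending; pending now {b=16, d=10})
Op 5: UPDATE c=2 (pending; pending now {b=16, c=2, d=10})
Op 6: UPDATE a=10 (pending; pending now {a=10, b=16, c=2, d=10})
Op 7: ROLLBACK: discarded pending ['a', 'b', 'c', 'd']; in_txn=False
Op 8: UPDATE c=22 (auto-commit; committed c=22)
Op 9: UPDATE a=2 (auto-commit; committed a=2)
ROLLBACK at op 7 discards: ['a', 'b', 'c', 'd']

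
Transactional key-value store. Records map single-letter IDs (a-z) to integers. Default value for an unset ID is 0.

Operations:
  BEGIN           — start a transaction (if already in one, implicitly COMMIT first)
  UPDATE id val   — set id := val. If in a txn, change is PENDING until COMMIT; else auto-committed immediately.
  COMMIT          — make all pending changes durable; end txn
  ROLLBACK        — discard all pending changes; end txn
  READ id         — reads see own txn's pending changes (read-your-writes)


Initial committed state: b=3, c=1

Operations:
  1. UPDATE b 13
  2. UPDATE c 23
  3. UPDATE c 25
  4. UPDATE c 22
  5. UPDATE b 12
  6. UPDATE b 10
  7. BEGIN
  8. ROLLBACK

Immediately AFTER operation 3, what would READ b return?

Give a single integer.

Initial committed: {b=3, c=1}
Op 1: UPDATE b=13 (auto-commit; committed b=13)
Op 2: UPDATE c=23 (auto-commit; committed c=23)
Op 3: UPDATE c=25 (auto-commit; committed c=25)
After op 3: visible(b) = 13 (pending={}, committed={b=13, c=25})

Answer: 13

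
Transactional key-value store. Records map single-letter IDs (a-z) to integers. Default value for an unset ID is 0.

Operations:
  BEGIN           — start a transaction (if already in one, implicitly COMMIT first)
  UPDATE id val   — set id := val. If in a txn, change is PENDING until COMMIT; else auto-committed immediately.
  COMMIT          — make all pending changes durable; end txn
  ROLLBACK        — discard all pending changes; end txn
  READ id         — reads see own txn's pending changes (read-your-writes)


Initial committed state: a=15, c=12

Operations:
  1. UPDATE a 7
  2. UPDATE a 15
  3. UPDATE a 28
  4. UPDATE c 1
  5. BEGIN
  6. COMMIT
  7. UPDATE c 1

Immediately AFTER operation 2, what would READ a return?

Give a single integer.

Initial committed: {a=15, c=12}
Op 1: UPDATE a=7 (auto-commit; committed a=7)
Op 2: UPDATE a=15 (auto-commit; committed a=15)
After op 2: visible(a) = 15 (pending={}, committed={a=15, c=12})

Answer: 15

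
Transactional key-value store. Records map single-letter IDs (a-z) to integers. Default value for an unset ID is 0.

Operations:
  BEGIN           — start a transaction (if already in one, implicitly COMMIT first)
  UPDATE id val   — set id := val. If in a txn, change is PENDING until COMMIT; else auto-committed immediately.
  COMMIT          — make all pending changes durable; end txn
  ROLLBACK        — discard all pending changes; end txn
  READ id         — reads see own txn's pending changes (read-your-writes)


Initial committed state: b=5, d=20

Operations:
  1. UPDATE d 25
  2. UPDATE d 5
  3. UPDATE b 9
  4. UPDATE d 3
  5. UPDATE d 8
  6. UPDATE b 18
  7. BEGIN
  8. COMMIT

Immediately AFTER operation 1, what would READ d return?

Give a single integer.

Answer: 25

Derivation:
Initial committed: {b=5, d=20}
Op 1: UPDATE d=25 (auto-commit; committed d=25)
After op 1: visible(d) = 25 (pending={}, committed={b=5, d=25})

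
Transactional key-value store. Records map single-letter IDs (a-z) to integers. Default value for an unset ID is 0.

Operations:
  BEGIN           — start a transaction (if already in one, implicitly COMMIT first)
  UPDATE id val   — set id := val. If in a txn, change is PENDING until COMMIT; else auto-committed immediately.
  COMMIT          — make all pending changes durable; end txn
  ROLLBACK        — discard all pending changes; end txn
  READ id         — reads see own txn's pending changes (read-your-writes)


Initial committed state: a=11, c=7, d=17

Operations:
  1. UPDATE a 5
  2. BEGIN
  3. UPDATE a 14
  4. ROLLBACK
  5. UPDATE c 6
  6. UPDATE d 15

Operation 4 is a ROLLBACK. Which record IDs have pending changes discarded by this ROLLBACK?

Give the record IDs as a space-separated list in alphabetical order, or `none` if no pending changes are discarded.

Answer: a

Derivation:
Initial committed: {a=11, c=7, d=17}
Op 1: UPDATE a=5 (auto-commit; committed a=5)
Op 2: BEGIN: in_txn=True, pending={}
Op 3: UPDATE a=14 (pending; pending now {a=14})
Op 4: ROLLBACK: discarded pending ['a']; in_txn=False
Op 5: UPDATE c=6 (auto-commit; committed c=6)
Op 6: UPDATE d=15 (auto-commit; committed d=15)
ROLLBACK at op 4 discards: ['a']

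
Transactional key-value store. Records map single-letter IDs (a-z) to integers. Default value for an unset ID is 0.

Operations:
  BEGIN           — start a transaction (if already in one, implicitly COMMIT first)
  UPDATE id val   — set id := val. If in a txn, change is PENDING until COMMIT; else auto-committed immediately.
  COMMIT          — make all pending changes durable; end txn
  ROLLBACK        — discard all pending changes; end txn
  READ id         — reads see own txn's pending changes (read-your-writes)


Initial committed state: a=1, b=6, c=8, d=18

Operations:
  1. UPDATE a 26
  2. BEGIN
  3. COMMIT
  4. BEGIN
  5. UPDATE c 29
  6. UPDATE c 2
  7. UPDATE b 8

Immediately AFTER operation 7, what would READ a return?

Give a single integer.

Answer: 26

Derivation:
Initial committed: {a=1, b=6, c=8, d=18}
Op 1: UPDATE a=26 (auto-commit; committed a=26)
Op 2: BEGIN: in_txn=True, pending={}
Op 3: COMMIT: merged [] into committed; committed now {a=26, b=6, c=8, d=18}
Op 4: BEGIN: in_txn=True, pending={}
Op 5: UPDATE c=29 (pending; pending now {c=29})
Op 6: UPDATE c=2 (pending; pending now {c=2})
Op 7: UPDATE b=8 (pending; pending now {b=8, c=2})
After op 7: visible(a) = 26 (pending={b=8, c=2}, committed={a=26, b=6, c=8, d=18})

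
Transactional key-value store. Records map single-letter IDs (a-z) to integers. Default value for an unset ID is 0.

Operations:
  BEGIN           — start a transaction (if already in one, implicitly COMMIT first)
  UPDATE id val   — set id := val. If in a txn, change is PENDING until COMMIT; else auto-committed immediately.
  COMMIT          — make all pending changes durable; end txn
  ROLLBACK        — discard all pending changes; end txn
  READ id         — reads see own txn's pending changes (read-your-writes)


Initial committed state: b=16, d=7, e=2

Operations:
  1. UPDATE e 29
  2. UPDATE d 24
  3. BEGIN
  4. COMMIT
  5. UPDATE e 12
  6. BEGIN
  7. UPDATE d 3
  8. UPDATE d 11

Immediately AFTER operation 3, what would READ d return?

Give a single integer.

Initial committed: {b=16, d=7, e=2}
Op 1: UPDATE e=29 (auto-commit; committed e=29)
Op 2: UPDATE d=24 (auto-commit; committed d=24)
Op 3: BEGIN: in_txn=True, pending={}
After op 3: visible(d) = 24 (pending={}, committed={b=16, d=24, e=29})

Answer: 24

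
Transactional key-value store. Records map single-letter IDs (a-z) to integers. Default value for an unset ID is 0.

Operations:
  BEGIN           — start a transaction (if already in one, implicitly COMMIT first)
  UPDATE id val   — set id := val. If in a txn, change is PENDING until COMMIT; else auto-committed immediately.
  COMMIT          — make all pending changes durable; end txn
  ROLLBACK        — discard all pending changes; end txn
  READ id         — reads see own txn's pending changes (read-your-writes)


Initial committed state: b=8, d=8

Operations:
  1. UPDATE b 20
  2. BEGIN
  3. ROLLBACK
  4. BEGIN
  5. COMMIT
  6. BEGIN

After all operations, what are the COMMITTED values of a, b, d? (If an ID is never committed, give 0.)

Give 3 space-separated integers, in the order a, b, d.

Initial committed: {b=8, d=8}
Op 1: UPDATE b=20 (auto-commit; committed b=20)
Op 2: BEGIN: in_txn=True, pending={}
Op 3: ROLLBACK: discarded pending []; in_txn=False
Op 4: BEGIN: in_txn=True, pending={}
Op 5: COMMIT: merged [] into committed; committed now {b=20, d=8}
Op 6: BEGIN: in_txn=True, pending={}
Final committed: {b=20, d=8}

Answer: 0 20 8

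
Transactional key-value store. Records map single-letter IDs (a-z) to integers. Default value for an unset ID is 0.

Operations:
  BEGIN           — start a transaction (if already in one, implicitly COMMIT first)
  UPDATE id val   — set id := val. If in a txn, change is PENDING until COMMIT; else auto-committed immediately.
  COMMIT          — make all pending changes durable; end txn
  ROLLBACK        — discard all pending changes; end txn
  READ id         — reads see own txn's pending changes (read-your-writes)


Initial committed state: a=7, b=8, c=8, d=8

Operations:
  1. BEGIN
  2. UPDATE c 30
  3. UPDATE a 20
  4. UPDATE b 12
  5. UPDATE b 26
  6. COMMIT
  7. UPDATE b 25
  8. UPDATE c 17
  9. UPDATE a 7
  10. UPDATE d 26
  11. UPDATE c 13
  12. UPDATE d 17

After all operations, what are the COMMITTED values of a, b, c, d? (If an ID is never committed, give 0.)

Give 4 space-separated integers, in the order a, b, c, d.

Answer: 7 25 13 17

Derivation:
Initial committed: {a=7, b=8, c=8, d=8}
Op 1: BEGIN: in_txn=True, pending={}
Op 2: UPDATE c=30 (pending; pending now {c=30})
Op 3: UPDATE a=20 (pending; pending now {a=20, c=30})
Op 4: UPDATE b=12 (pending; pending now {a=20, b=12, c=30})
Op 5: UPDATE b=26 (pending; pending now {a=20, b=26, c=30})
Op 6: COMMIT: merged ['a', 'b', 'c'] into committed; committed now {a=20, b=26, c=30, d=8}
Op 7: UPDATE b=25 (auto-commit; committed b=25)
Op 8: UPDATE c=17 (auto-commit; committed c=17)
Op 9: UPDATE a=7 (auto-commit; committed a=7)
Op 10: UPDATE d=26 (auto-commit; committed d=26)
Op 11: UPDATE c=13 (auto-commit; committed c=13)
Op 12: UPDATE d=17 (auto-commit; committed d=17)
Final committed: {a=7, b=25, c=13, d=17}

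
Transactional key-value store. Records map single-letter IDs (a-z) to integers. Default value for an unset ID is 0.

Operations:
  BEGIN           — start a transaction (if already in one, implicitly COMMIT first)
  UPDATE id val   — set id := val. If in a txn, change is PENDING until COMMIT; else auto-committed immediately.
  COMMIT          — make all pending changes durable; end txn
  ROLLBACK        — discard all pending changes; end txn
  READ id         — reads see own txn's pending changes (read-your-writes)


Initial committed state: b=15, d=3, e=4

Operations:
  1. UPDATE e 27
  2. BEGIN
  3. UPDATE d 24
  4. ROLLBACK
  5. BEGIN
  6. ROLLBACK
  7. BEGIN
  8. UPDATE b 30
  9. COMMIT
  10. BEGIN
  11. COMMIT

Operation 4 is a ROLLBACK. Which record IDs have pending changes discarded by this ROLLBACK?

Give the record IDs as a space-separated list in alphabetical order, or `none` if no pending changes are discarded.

Initial committed: {b=15, d=3, e=4}
Op 1: UPDATE e=27 (auto-commit; committed e=27)
Op 2: BEGIN: in_txn=True, pending={}
Op 3: UPDATE d=24 (pending; pending now {d=24})
Op 4: ROLLBACK: discarded pending ['d']; in_txn=False
Op 5: BEGIN: in_txn=True, pending={}
Op 6: ROLLBACK: discarded pending []; in_txn=False
Op 7: BEGIN: in_txn=True, pending={}
Op 8: UPDATE b=30 (pending; pending now {b=30})
Op 9: COMMIT: merged ['b'] into committed; committed now {b=30, d=3, e=27}
Op 10: BEGIN: in_txn=True, pending={}
Op 11: COMMIT: merged [] into committed; committed now {b=30, d=3, e=27}
ROLLBACK at op 4 discards: ['d']

Answer: d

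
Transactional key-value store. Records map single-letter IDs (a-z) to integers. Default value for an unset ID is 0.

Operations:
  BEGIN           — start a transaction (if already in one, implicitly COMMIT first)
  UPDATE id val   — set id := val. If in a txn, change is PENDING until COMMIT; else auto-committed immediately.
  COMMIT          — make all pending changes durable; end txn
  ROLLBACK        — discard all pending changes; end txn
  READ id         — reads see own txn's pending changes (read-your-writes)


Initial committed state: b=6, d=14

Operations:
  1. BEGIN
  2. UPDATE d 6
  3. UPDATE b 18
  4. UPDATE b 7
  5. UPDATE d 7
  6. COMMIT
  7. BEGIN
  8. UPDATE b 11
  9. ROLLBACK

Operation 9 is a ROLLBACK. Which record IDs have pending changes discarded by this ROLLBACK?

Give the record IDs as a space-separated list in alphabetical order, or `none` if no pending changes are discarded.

Initial committed: {b=6, d=14}
Op 1: BEGIN: in_txn=True, pending={}
Op 2: UPDATE d=6 (pending; pending now {d=6})
Op 3: UPDATE b=18 (pending; pending now {b=18, d=6})
Op 4: UPDATE b=7 (pending; pending now {b=7, d=6})
Op 5: UPDATE d=7 (pending; pending now {b=7, d=7})
Op 6: COMMIT: merged ['b', 'd'] into committed; committed now {b=7, d=7}
Op 7: BEGIN: in_txn=True, pending={}
Op 8: UPDATE b=11 (pending; pending now {b=11})
Op 9: ROLLBACK: discarded pending ['b']; in_txn=False
ROLLBACK at op 9 discards: ['b']

Answer: b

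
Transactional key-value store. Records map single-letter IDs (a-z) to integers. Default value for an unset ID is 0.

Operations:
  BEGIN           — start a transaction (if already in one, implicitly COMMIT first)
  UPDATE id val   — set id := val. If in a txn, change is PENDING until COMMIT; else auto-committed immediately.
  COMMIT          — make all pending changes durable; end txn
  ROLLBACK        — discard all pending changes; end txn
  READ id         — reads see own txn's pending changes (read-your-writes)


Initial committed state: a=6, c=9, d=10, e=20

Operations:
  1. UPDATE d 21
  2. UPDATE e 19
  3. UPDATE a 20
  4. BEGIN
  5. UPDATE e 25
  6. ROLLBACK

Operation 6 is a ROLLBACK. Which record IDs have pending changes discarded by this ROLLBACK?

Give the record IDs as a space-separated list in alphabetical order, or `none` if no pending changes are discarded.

Initial committed: {a=6, c=9, d=10, e=20}
Op 1: UPDATE d=21 (auto-commit; committed d=21)
Op 2: UPDATE e=19 (auto-commit; committed e=19)
Op 3: UPDATE a=20 (auto-commit; committed a=20)
Op 4: BEGIN: in_txn=True, pending={}
Op 5: UPDATE e=25 (pending; pending now {e=25})
Op 6: ROLLBACK: discarded pending ['e']; in_txn=False
ROLLBACK at op 6 discards: ['e']

Answer: e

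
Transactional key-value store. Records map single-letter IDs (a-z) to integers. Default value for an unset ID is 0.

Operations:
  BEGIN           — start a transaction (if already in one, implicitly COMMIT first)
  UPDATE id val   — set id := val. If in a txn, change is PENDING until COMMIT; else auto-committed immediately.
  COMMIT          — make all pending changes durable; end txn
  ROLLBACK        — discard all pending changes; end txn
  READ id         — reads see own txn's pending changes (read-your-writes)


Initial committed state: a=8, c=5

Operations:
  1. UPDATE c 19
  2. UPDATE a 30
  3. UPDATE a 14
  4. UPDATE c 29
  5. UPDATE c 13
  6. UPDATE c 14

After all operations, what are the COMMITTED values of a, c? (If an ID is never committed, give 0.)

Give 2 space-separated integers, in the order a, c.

Answer: 14 14

Derivation:
Initial committed: {a=8, c=5}
Op 1: UPDATE c=19 (auto-commit; committed c=19)
Op 2: UPDATE a=30 (auto-commit; committed a=30)
Op 3: UPDATE a=14 (auto-commit; committed a=14)
Op 4: UPDATE c=29 (auto-commit; committed c=29)
Op 5: UPDATE c=13 (auto-commit; committed c=13)
Op 6: UPDATE c=14 (auto-commit; committed c=14)
Final committed: {a=14, c=14}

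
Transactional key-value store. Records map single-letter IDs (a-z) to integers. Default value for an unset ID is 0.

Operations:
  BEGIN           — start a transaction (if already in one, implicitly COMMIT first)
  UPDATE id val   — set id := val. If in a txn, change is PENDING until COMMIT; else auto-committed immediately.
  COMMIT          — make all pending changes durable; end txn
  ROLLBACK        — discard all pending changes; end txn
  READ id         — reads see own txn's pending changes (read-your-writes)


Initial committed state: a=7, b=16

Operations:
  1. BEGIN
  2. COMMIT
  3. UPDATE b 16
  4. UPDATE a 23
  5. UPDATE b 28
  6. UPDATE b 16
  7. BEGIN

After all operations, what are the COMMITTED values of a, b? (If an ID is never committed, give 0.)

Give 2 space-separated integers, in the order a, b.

Answer: 23 16

Derivation:
Initial committed: {a=7, b=16}
Op 1: BEGIN: in_txn=True, pending={}
Op 2: COMMIT: merged [] into committed; committed now {a=7, b=16}
Op 3: UPDATE b=16 (auto-commit; committed b=16)
Op 4: UPDATE a=23 (auto-commit; committed a=23)
Op 5: UPDATE b=28 (auto-commit; committed b=28)
Op 6: UPDATE b=16 (auto-commit; committed b=16)
Op 7: BEGIN: in_txn=True, pending={}
Final committed: {a=23, b=16}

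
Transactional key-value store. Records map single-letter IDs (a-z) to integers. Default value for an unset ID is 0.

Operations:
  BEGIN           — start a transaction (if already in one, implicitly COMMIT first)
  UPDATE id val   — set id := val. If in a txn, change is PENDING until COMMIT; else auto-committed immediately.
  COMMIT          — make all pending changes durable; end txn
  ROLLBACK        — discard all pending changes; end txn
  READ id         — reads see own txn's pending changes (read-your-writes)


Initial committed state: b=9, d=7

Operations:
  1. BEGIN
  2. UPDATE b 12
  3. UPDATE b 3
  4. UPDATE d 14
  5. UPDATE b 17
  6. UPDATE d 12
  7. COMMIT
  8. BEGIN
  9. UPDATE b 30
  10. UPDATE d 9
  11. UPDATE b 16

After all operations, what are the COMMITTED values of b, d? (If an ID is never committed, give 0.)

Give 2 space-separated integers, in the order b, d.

Initial committed: {b=9, d=7}
Op 1: BEGIN: in_txn=True, pending={}
Op 2: UPDATE b=12 (pending; pending now {b=12})
Op 3: UPDATE b=3 (pending; pending now {b=3})
Op 4: UPDATE d=14 (pending; pending now {b=3, d=14})
Op 5: UPDATE b=17 (pending; pending now {b=17, d=14})
Op 6: UPDATE d=12 (pending; pending now {b=17, d=12})
Op 7: COMMIT: merged ['b', 'd'] into committed; committed now {b=17, d=12}
Op 8: BEGIN: in_txn=True, pending={}
Op 9: UPDATE b=30 (pending; pending now {b=30})
Op 10: UPDATE d=9 (pending; pending now {b=30, d=9})
Op 11: UPDATE b=16 (pending; pending now {b=16, d=9})
Final committed: {b=17, d=12}

Answer: 17 12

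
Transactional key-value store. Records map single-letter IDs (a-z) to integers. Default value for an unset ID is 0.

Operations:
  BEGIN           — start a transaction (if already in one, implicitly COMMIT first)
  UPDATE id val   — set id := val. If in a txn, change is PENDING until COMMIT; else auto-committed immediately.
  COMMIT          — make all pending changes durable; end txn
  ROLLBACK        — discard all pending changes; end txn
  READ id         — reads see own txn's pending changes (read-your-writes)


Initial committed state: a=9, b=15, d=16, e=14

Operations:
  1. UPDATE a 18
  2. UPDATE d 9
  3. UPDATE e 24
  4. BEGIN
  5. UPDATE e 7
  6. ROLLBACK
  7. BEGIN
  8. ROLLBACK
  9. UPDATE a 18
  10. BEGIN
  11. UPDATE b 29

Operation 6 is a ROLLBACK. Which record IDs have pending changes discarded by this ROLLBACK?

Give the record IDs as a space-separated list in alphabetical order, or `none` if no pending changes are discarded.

Initial committed: {a=9, b=15, d=16, e=14}
Op 1: UPDATE a=18 (auto-commit; committed a=18)
Op 2: UPDATE d=9 (auto-commit; committed d=9)
Op 3: UPDATE e=24 (auto-commit; committed e=24)
Op 4: BEGIN: in_txn=True, pending={}
Op 5: UPDATE e=7 (pending; pending now {e=7})
Op 6: ROLLBACK: discarded pending ['e']; in_txn=False
Op 7: BEGIN: in_txn=True, pending={}
Op 8: ROLLBACK: discarded pending []; in_txn=False
Op 9: UPDATE a=18 (auto-commit; committed a=18)
Op 10: BEGIN: in_txn=True, pending={}
Op 11: UPDATE b=29 (pending; pending now {b=29})
ROLLBACK at op 6 discards: ['e']

Answer: e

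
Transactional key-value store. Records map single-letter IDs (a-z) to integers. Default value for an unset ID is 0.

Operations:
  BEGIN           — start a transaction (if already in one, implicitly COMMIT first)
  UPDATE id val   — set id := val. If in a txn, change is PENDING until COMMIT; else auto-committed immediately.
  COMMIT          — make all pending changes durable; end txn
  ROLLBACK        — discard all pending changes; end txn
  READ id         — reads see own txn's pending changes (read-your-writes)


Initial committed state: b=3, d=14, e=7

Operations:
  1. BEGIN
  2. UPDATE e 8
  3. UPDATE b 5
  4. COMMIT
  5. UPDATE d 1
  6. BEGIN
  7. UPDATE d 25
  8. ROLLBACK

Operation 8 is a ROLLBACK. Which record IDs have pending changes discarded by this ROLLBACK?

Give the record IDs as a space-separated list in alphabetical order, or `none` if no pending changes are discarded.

Answer: d

Derivation:
Initial committed: {b=3, d=14, e=7}
Op 1: BEGIN: in_txn=True, pending={}
Op 2: UPDATE e=8 (pending; pending now {e=8})
Op 3: UPDATE b=5 (pending; pending now {b=5, e=8})
Op 4: COMMIT: merged ['b', 'e'] into committed; committed now {b=5, d=14, e=8}
Op 5: UPDATE d=1 (auto-commit; committed d=1)
Op 6: BEGIN: in_txn=True, pending={}
Op 7: UPDATE d=25 (pending; pending now {d=25})
Op 8: ROLLBACK: discarded pending ['d']; in_txn=False
ROLLBACK at op 8 discards: ['d']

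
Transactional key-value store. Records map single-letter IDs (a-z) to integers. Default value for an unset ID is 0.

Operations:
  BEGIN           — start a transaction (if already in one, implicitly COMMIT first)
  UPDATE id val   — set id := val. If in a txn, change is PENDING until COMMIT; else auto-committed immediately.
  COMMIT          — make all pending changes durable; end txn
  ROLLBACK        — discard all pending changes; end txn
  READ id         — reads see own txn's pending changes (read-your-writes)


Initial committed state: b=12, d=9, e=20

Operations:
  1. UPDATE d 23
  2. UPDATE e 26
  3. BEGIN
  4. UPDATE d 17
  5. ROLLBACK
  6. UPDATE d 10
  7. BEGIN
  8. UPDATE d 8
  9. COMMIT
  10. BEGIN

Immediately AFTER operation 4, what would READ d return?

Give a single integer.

Answer: 17

Derivation:
Initial committed: {b=12, d=9, e=20}
Op 1: UPDATE d=23 (auto-commit; committed d=23)
Op 2: UPDATE e=26 (auto-commit; committed e=26)
Op 3: BEGIN: in_txn=True, pending={}
Op 4: UPDATE d=17 (pending; pending now {d=17})
After op 4: visible(d) = 17 (pending={d=17}, committed={b=12, d=23, e=26})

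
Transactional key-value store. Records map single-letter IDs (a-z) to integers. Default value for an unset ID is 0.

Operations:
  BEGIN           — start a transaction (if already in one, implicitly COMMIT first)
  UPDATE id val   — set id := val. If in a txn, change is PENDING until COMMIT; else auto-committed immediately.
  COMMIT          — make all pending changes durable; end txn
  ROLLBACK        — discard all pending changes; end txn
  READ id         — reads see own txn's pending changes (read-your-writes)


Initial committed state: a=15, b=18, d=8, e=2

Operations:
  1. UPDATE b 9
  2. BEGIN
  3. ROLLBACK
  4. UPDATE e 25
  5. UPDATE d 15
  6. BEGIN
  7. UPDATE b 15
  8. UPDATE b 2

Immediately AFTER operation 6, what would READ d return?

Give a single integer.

Answer: 15

Derivation:
Initial committed: {a=15, b=18, d=8, e=2}
Op 1: UPDATE b=9 (auto-commit; committed b=9)
Op 2: BEGIN: in_txn=True, pending={}
Op 3: ROLLBACK: discarded pending []; in_txn=False
Op 4: UPDATE e=25 (auto-commit; committed e=25)
Op 5: UPDATE d=15 (auto-commit; committed d=15)
Op 6: BEGIN: in_txn=True, pending={}
After op 6: visible(d) = 15 (pending={}, committed={a=15, b=9, d=15, e=25})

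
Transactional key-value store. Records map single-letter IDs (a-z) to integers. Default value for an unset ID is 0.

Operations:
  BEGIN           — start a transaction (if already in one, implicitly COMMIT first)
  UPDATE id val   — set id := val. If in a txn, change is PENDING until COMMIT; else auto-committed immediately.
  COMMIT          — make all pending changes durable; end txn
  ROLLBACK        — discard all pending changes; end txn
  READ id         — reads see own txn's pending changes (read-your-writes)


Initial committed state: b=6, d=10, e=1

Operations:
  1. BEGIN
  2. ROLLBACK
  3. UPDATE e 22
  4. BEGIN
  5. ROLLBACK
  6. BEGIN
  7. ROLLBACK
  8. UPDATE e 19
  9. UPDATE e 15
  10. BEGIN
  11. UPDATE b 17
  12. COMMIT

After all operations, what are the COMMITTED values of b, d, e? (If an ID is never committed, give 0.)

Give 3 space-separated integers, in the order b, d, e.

Initial committed: {b=6, d=10, e=1}
Op 1: BEGIN: in_txn=True, pending={}
Op 2: ROLLBACK: discarded pending []; in_txn=False
Op 3: UPDATE e=22 (auto-commit; committed e=22)
Op 4: BEGIN: in_txn=True, pending={}
Op 5: ROLLBACK: discarded pending []; in_txn=False
Op 6: BEGIN: in_txn=True, pending={}
Op 7: ROLLBACK: discarded pending []; in_txn=False
Op 8: UPDATE e=19 (auto-commit; committed e=19)
Op 9: UPDATE e=15 (auto-commit; committed e=15)
Op 10: BEGIN: in_txn=True, pending={}
Op 11: UPDATE b=17 (pending; pending now {b=17})
Op 12: COMMIT: merged ['b'] into committed; committed now {b=17, d=10, e=15}
Final committed: {b=17, d=10, e=15}

Answer: 17 10 15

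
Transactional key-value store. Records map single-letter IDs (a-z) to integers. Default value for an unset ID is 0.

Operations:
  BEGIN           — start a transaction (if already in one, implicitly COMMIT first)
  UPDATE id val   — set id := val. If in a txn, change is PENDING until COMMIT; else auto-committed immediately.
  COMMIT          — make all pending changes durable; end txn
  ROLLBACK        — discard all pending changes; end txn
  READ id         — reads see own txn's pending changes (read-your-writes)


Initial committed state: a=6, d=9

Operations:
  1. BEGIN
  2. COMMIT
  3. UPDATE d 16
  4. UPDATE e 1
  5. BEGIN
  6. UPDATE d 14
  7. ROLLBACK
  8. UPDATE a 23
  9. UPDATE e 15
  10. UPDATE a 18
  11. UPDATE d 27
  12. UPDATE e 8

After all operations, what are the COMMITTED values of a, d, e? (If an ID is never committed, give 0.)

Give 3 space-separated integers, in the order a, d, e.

Initial committed: {a=6, d=9}
Op 1: BEGIN: in_txn=True, pending={}
Op 2: COMMIT: merged [] into committed; committed now {a=6, d=9}
Op 3: UPDATE d=16 (auto-commit; committed d=16)
Op 4: UPDATE e=1 (auto-commit; committed e=1)
Op 5: BEGIN: in_txn=True, pending={}
Op 6: UPDATE d=14 (pending; pending now {d=14})
Op 7: ROLLBACK: discarded pending ['d']; in_txn=False
Op 8: UPDATE a=23 (auto-commit; committed a=23)
Op 9: UPDATE e=15 (auto-commit; committed e=15)
Op 10: UPDATE a=18 (auto-commit; committed a=18)
Op 11: UPDATE d=27 (auto-commit; committed d=27)
Op 12: UPDATE e=8 (auto-commit; committed e=8)
Final committed: {a=18, d=27, e=8}

Answer: 18 27 8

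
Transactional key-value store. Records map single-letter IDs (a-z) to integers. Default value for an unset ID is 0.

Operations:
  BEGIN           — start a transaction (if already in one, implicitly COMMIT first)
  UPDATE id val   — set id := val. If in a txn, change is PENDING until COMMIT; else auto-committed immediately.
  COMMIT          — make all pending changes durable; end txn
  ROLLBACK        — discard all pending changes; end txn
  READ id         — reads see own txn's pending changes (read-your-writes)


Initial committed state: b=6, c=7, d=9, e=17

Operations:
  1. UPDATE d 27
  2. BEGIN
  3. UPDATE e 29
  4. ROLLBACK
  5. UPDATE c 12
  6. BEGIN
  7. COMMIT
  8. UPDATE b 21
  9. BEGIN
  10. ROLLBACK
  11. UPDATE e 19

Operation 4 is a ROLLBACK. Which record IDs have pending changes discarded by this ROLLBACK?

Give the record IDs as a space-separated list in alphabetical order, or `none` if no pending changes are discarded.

Initial committed: {b=6, c=7, d=9, e=17}
Op 1: UPDATE d=27 (auto-commit; committed d=27)
Op 2: BEGIN: in_txn=True, pending={}
Op 3: UPDATE e=29 (pending; pending now {e=29})
Op 4: ROLLBACK: discarded pending ['e']; in_txn=False
Op 5: UPDATE c=12 (auto-commit; committed c=12)
Op 6: BEGIN: in_txn=True, pending={}
Op 7: COMMIT: merged [] into committed; committed now {b=6, c=12, d=27, e=17}
Op 8: UPDATE b=21 (auto-commit; committed b=21)
Op 9: BEGIN: in_txn=True, pending={}
Op 10: ROLLBACK: discarded pending []; in_txn=False
Op 11: UPDATE e=19 (auto-commit; committed e=19)
ROLLBACK at op 4 discards: ['e']

Answer: e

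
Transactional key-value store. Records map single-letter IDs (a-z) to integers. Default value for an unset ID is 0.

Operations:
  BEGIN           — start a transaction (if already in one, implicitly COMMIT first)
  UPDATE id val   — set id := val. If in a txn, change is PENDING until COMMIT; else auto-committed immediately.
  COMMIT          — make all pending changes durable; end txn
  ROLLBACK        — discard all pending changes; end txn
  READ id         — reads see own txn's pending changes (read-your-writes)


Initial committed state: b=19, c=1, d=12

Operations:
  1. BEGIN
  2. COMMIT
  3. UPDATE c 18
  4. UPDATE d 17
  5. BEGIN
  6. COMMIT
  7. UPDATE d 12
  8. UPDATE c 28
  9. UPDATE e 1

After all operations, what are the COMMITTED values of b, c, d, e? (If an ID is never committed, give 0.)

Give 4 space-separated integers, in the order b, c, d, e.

Initial committed: {b=19, c=1, d=12}
Op 1: BEGIN: in_txn=True, pending={}
Op 2: COMMIT: merged [] into committed; committed now {b=19, c=1, d=12}
Op 3: UPDATE c=18 (auto-commit; committed c=18)
Op 4: UPDATE d=17 (auto-commit; committed d=17)
Op 5: BEGIN: in_txn=True, pending={}
Op 6: COMMIT: merged [] into committed; committed now {b=19, c=18, d=17}
Op 7: UPDATE d=12 (auto-commit; committed d=12)
Op 8: UPDATE c=28 (auto-commit; committed c=28)
Op 9: UPDATE e=1 (auto-commit; committed e=1)
Final committed: {b=19, c=28, d=12, e=1}

Answer: 19 28 12 1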